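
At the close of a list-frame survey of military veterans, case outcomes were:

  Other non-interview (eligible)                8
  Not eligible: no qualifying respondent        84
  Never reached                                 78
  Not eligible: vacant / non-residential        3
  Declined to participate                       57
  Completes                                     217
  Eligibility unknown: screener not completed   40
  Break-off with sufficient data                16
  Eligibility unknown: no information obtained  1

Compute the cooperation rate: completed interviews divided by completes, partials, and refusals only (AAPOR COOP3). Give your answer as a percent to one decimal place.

74.8%

Unknown if eligible = 40 + 1 = 41
Out of scope = 84 + 3 = 87
Top = 217
Base = 217 + 16 + 57 = 290
COOP3 = 217 / 290 = 0.7483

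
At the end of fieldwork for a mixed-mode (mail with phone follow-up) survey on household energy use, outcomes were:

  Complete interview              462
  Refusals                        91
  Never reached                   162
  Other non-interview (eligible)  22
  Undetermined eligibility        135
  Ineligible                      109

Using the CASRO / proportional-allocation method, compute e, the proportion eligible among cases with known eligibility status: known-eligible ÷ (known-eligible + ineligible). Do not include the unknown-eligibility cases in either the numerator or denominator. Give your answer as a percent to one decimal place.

87.1%

Eligible (known) = 462 + 91 + 162 + 22 = 737
e = 737 / (737 + 109) = 737 / 846 = 0.8712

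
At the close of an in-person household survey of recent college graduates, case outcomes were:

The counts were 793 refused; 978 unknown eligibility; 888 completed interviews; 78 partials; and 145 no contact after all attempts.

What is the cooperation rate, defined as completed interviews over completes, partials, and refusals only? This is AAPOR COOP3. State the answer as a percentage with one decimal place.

Top: 888
Base: 888 + 78 + 793 = 1759
COOP3 = 888 / 1759 = 0.5048

50.5%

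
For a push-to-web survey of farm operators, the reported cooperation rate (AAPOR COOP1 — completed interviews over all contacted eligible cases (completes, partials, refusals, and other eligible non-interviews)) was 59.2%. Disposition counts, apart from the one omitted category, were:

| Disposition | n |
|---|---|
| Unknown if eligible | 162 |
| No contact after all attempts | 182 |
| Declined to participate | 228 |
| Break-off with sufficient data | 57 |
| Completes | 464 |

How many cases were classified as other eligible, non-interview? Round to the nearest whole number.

35

COOP1 = 464 / D = 0.592
D = 464 / 0.592 = 783.8
Remaining denominator categories sum to 749
other eligible, non-interview = 783.8 − 749 ≈ 35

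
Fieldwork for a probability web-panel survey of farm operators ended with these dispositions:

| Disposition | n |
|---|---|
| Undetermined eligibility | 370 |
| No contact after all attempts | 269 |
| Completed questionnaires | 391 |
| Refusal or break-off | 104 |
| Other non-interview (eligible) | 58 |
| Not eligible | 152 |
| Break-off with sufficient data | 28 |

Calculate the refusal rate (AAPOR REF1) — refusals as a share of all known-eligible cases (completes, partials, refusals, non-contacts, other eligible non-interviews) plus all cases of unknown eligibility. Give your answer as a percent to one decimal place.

Top: 104
Denom: 391 + 28 + 104 + 269 + 58 + 370 = 1220
REF1 = 104 / 1220 = 0.0852

8.5%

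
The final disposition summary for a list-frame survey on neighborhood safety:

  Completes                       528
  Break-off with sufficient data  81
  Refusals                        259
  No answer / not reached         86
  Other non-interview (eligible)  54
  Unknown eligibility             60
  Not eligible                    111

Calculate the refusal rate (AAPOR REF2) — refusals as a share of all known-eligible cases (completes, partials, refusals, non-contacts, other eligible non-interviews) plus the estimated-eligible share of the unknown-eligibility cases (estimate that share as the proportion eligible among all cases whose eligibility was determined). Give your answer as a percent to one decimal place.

Top → 259
Eligible (known) → 528 + 81 + 259 + 86 + 54 = 1008
e = 1008 / (1008 + 111) = 1008 / 1119 = 0.9008
e × U → 0.9008 × 60 = 54.05
Denom → 1008 + 54.05 = 1062.05
REF2 = 259 / 1062.05 = 0.2439

24.4%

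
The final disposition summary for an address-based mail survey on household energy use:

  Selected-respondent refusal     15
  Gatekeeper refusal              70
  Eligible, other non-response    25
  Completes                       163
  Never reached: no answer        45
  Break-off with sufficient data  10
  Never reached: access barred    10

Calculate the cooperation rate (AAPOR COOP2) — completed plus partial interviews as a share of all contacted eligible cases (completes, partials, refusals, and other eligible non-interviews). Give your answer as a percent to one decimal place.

Declined to participate = 70 + 15 = 85
No contact after all attempts = 45 + 10 = 55
Top: 163 + 10 = 173
Denom: 163 + 10 + 85 + 25 = 283
COOP2 = 173 / 283 = 0.6113

61.1%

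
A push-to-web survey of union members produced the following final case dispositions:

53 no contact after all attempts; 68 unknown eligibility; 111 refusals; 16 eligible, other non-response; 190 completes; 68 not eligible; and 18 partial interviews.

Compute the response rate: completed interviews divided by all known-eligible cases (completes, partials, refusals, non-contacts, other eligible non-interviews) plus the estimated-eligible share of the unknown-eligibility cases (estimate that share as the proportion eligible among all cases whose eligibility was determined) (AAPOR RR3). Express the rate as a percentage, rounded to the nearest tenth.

Num = 190
Known eligible = 190 + 18 + 111 + 53 + 16 = 388
e = 388 / (388 + 68) = 388 / 456 = 0.8509
e × U = 0.8509 × 68 = 57.86
Denominator = 388 + 57.86 = 445.86
RR3 = 190 / 445.86 = 0.4261

42.6%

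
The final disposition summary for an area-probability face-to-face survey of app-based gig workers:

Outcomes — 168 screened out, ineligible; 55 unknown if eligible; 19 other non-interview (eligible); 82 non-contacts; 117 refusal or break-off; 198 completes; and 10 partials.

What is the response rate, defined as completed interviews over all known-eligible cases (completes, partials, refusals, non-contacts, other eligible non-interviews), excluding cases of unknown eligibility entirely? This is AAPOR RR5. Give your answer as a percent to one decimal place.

46.5%

Numerator: 198
Base: 198 + 10 + 117 + 82 + 19 = 426
RR5 = 198 / 426 = 0.4648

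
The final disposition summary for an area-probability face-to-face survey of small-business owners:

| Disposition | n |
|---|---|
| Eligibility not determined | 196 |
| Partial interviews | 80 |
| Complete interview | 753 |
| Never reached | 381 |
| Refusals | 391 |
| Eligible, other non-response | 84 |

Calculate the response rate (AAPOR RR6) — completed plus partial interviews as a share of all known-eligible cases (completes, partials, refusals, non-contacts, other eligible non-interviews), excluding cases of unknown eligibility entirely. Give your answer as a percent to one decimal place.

Num: 753 + 80 = 833
Denom: 753 + 80 + 391 + 381 + 84 = 1689
RR6 = 833 / 1689 = 0.4932

49.3%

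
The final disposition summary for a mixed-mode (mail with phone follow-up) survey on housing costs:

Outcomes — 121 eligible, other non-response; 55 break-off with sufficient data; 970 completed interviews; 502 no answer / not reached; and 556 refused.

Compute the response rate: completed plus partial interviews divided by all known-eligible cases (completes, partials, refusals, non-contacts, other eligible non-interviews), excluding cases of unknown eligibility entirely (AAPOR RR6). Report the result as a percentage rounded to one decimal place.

46.5%

Numerator: 970 + 55 = 1025
Denom: 970 + 55 + 556 + 502 + 121 = 2204
RR6 = 1025 / 2204 = 0.4651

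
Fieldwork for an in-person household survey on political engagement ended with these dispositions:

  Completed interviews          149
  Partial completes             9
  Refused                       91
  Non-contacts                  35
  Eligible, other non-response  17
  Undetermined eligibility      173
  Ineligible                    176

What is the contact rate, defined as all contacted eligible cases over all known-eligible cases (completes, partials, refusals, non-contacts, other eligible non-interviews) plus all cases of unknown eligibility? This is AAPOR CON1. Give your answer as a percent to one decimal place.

56.1%

Num: 149 + 9 + 91 + 17 = 266
Base: 149 + 9 + 91 + 35 + 17 + 173 = 474
CON1 = 266 / 474 = 0.5612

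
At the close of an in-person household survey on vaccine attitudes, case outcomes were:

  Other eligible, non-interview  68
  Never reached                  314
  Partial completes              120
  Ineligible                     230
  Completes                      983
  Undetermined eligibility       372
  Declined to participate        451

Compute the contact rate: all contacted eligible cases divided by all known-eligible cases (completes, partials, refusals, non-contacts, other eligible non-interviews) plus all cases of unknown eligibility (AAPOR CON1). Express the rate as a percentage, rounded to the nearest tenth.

Numerator → 983 + 120 + 451 + 68 = 1622
Base → 983 + 120 + 451 + 314 + 68 + 372 = 2308
CON1 = 1622 / 2308 = 0.7028

70.3%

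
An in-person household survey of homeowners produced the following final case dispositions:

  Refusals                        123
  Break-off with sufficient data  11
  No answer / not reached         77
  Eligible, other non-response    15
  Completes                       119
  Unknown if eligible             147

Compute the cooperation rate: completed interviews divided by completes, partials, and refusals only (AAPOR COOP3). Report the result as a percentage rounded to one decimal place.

Numerator: 119
Denominator: 119 + 11 + 123 = 253
COOP3 = 119 / 253 = 0.4704

47.0%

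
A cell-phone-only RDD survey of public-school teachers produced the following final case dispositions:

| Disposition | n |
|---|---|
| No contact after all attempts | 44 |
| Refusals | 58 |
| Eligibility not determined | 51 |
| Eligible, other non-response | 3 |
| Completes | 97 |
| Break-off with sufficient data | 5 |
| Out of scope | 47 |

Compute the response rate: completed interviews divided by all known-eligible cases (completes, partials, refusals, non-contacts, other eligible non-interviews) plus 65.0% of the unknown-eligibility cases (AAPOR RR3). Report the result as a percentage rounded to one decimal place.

Top → 97
Eligible (known) → 97 + 5 + 58 + 44 + 3 = 207
Estimated eligible among unknowns → 0.6500 × 51 = 33.15
Denom → 207 + 33.15 = 240.15
RR3 = 97 / 240.15 = 0.4039

40.4%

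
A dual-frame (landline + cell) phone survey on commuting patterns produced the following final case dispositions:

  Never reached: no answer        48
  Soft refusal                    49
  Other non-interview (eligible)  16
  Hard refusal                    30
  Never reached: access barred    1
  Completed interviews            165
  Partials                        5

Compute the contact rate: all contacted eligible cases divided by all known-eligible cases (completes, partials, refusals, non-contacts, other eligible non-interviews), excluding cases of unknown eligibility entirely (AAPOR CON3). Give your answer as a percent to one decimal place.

Declined to participate = 30 + 49 = 79
No contact after all attempts = 48 + 1 = 49
Numerator → 165 + 5 + 79 + 16 = 265
Base → 165 + 5 + 79 + 49 + 16 = 314
CON3 = 265 / 314 = 0.8439

84.4%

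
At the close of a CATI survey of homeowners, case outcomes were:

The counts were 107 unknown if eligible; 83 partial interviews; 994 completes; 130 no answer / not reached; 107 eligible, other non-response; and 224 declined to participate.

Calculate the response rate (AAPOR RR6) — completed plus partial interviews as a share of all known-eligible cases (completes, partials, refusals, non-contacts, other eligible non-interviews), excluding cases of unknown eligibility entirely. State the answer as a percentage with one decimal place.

Num: 994 + 83 = 1077
Denom: 994 + 83 + 224 + 130 + 107 = 1538
RR6 = 1077 / 1538 = 0.7003

70.0%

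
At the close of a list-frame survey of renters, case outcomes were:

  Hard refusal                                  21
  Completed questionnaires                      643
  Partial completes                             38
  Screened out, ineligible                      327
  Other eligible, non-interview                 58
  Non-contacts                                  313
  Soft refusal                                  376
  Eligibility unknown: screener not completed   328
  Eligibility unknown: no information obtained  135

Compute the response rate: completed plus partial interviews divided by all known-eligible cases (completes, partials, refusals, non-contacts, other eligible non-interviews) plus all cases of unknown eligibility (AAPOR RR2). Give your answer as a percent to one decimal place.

Refusal or break-off = 21 + 376 = 397
Unknown eligibility = 328 + 135 = 463
Numerator = 643 + 38 = 681
Denominator = 643 + 38 + 397 + 313 + 58 + 463 = 1912
RR2 = 681 / 1912 = 0.3562

35.6%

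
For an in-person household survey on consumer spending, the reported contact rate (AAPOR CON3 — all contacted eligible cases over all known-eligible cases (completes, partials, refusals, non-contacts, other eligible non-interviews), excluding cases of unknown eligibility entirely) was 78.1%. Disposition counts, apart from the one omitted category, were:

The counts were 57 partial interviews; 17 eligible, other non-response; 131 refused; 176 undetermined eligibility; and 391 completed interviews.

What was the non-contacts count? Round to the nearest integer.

167

Top → 391 + 57 + 131 + 17 = 596
CON3 = 596 / D = 0.781
D = 596 / 0.781 = 763.1
Remaining denominator categories sum to 596
non-contacts = 763.1 − 596 ≈ 167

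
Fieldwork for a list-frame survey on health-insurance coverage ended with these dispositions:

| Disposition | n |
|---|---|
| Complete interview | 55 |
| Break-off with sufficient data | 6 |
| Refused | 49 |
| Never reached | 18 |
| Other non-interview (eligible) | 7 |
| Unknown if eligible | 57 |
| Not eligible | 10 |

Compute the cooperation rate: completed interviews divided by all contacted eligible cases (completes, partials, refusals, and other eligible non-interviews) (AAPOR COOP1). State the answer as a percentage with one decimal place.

47.0%

Numerator = 55
Base = 55 + 6 + 49 + 7 = 117
COOP1 = 55 / 117 = 0.4701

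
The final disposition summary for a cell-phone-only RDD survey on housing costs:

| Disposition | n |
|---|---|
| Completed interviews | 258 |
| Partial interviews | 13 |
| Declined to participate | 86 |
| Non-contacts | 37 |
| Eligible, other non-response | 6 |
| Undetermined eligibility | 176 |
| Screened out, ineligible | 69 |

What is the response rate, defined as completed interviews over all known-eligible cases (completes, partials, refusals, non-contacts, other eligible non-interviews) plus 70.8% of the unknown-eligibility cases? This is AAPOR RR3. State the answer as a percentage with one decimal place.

49.2%

Top → 258
Determined eligible → 258 + 13 + 86 + 37 + 6 = 400
Estimated eligible among unknowns → 0.7080 × 176 = 124.61
Denominator → 400 + 124.61 = 524.61
RR3 = 258 / 524.61 = 0.4918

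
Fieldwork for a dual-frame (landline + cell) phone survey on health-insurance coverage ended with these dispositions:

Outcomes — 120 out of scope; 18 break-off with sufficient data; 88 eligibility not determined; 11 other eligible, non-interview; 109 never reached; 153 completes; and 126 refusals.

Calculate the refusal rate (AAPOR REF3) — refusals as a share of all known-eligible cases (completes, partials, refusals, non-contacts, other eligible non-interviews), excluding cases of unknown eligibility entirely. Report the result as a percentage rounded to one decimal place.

Numerator: 126
Denom: 153 + 18 + 126 + 109 + 11 = 417
REF3 = 126 / 417 = 0.3022

30.2%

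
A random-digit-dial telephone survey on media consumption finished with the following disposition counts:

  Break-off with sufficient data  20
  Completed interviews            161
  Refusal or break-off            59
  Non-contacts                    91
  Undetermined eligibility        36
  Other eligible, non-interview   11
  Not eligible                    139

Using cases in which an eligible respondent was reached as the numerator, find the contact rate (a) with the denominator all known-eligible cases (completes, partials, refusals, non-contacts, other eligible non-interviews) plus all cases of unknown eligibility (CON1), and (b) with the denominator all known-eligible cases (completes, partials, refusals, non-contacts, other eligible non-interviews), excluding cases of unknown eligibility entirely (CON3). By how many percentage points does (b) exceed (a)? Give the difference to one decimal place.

7.0

Numerator = 161 + 20 + 59 + 11 = 251
Denom = 161 + 20 + 59 + 91 + 11 + 36 = 378
CON1 = 251 / 378 = 0.6640
Denom = 161 + 20 + 59 + 91 + 11 = 342
CON3 = 251 / 342 = 0.7339
Difference = 73.39 − 66.40 = 6.99 percentage points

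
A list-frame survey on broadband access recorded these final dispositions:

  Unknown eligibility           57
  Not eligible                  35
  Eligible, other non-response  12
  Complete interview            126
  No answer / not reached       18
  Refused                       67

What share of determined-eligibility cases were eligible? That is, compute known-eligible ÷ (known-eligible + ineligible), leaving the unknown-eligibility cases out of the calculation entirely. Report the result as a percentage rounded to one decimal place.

86.4%

Known eligible: 126 + 67 + 18 + 12 = 223
e = 223 / (223 + 35) = 223 / 258 = 0.8643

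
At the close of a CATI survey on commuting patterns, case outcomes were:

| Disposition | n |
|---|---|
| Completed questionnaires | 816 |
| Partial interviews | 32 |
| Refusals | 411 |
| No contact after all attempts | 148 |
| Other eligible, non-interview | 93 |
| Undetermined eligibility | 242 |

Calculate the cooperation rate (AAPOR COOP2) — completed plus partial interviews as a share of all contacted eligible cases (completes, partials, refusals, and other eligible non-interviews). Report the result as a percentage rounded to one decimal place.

62.7%

Num → 816 + 32 = 848
Denominator → 816 + 32 + 411 + 93 = 1352
COOP2 = 848 / 1352 = 0.6272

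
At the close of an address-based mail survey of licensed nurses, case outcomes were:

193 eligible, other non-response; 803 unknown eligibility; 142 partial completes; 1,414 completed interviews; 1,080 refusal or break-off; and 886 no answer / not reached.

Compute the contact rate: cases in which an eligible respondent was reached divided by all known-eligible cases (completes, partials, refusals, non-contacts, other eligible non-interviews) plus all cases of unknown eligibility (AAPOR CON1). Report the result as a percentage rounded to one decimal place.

Num: 1414 + 142 + 1080 + 193 = 2829
Denom: 1414 + 142 + 1080 + 886 + 193 + 803 = 4518
CON1 = 2829 / 4518 = 0.6262

62.6%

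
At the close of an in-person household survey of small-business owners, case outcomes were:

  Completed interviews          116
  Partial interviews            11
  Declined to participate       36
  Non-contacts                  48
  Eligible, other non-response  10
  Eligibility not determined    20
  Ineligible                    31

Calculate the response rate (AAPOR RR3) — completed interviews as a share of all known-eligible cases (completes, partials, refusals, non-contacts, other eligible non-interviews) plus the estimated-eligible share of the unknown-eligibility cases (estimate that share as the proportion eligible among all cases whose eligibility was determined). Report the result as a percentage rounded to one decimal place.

Num → 116
Eligible (known) → 116 + 11 + 36 + 48 + 10 = 221
e = 221 / (221 + 31) = 221 / 252 = 0.8770
e × U → 0.8770 × 20 = 17.54
Base → 221 + 17.54 = 238.54
RR3 = 116 / 238.54 = 0.4863

48.6%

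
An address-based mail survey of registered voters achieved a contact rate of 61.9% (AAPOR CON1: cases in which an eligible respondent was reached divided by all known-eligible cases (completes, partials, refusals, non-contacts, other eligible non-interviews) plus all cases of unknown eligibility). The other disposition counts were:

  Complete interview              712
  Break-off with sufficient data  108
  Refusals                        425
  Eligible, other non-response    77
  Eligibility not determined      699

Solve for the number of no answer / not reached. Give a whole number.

115

Numerator = 712 + 108 + 425 + 77 = 1322
CON1 = 1322 / D = 0.619
D = 1322 / 0.619 = 2135.7
Remaining denominator categories sum to 2021
no answer / not reached = 2135.7 − 2021 ≈ 115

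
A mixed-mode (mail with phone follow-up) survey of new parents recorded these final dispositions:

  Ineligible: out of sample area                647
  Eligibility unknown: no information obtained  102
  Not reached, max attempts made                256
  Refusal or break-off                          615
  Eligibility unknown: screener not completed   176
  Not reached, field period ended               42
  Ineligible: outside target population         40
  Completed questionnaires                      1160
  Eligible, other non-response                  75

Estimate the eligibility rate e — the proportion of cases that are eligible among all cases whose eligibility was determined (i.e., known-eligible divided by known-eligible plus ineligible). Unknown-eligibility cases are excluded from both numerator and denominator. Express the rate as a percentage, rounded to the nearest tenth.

75.8%

No answer / not reached = 42 + 256 = 298
Eligibility not determined = 176 + 102 = 278
Out of scope = 40 + 647 = 687
Determined eligible: 1160 + 615 + 298 + 75 = 2148
e = 2148 / (2148 + 687) = 2148 / 2835 = 0.7577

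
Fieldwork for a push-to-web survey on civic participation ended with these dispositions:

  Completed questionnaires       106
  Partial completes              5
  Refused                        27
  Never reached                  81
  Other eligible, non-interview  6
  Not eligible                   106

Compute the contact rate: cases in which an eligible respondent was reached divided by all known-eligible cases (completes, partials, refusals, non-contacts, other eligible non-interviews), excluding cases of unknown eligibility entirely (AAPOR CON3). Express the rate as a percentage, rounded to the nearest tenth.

Numerator = 106 + 5 + 27 + 6 = 144
Denom = 106 + 5 + 27 + 81 + 6 = 225
CON3 = 144 / 225 = 0.6400

64.0%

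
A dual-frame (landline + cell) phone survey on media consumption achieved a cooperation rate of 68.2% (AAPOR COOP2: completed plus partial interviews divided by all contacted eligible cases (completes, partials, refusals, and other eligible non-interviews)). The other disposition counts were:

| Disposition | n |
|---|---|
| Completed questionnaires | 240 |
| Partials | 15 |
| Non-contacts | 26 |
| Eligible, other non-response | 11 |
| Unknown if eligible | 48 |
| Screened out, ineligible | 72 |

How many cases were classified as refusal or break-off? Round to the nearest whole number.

Numerator: 240 + 15 = 255
COOP2 = 255 / D = 0.682
D = 255 / 0.682 = 373.9
Remaining denominator categories sum to 266
refusal or break-off = 373.9 − 266 ≈ 108

108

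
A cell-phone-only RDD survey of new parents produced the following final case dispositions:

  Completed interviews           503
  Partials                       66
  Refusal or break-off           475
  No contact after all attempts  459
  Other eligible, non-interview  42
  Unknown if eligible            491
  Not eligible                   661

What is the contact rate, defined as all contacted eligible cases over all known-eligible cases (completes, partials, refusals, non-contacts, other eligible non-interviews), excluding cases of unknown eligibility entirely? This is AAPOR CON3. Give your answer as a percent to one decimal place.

70.3%

Top → 503 + 66 + 475 + 42 = 1086
Base → 503 + 66 + 475 + 459 + 42 = 1545
CON3 = 1086 / 1545 = 0.7029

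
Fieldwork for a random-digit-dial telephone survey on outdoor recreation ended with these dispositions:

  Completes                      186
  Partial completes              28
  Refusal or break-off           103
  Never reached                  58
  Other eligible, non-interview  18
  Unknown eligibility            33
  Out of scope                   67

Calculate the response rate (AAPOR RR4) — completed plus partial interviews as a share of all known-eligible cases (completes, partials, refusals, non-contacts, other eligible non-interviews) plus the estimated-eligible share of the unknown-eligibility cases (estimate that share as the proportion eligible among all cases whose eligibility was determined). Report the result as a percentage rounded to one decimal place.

50.8%

Numerator: 186 + 28 = 214
Known eligible: 186 + 28 + 103 + 58 + 18 = 393
e = 393 / (393 + 67) = 393 / 460 = 0.8543
Estimated eligible among unknowns: 0.8543 × 33 = 28.19
Base: 393 + 28.19 = 421.19
RR4 = 214 / 421.19 = 0.5081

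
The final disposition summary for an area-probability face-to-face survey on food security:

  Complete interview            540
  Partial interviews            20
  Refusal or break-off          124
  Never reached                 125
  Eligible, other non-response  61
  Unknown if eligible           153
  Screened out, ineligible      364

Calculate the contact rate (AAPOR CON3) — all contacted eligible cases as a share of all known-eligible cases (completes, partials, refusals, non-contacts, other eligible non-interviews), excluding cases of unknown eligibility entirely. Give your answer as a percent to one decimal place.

Top → 540 + 20 + 124 + 61 = 745
Base → 540 + 20 + 124 + 125 + 61 = 870
CON3 = 745 / 870 = 0.8563

85.6%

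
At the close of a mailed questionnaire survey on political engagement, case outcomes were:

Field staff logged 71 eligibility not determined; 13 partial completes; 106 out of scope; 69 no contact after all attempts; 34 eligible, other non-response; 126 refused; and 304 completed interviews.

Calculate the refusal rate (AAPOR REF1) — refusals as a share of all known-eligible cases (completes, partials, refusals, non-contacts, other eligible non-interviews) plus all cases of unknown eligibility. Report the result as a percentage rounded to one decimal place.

20.4%

Top: 126
Base: 304 + 13 + 126 + 69 + 34 + 71 = 617
REF1 = 126 / 617 = 0.2042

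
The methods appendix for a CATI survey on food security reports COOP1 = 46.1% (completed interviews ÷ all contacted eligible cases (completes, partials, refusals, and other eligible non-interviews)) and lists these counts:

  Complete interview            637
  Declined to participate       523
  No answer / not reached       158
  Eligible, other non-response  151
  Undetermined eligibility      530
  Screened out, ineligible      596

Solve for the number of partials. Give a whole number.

71

COOP1 = 637 / D = 0.461
D = 637 / 0.461 = 1381.8
Other denominator terms total 1311
partials = 1381.8 − 1311 ≈ 71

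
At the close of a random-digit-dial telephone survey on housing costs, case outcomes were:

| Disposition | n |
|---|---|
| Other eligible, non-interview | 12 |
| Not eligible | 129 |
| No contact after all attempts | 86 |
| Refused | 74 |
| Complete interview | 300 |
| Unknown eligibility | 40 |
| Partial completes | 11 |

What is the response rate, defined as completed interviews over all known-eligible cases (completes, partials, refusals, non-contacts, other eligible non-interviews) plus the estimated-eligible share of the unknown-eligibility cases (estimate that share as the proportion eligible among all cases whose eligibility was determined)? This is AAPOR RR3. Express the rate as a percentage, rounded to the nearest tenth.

58.3%

Top = 300
Determined eligible = 300 + 11 + 74 + 86 + 12 = 483
e = 483 / (483 + 129) = 483 / 612 = 0.7892
e × U = 0.7892 × 40 = 31.57
Base = 483 + 31.57 = 514.57
RR3 = 300 / 514.57 = 0.5830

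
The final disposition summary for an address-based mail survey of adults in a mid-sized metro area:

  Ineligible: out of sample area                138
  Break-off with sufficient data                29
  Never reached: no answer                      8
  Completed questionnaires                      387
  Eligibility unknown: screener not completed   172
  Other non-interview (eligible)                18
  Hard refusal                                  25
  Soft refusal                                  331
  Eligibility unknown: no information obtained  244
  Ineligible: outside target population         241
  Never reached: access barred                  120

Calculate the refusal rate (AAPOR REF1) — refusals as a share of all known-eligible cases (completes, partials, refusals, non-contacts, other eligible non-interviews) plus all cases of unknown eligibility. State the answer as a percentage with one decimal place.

Declined to participate = 25 + 331 = 356
No contact after all attempts = 8 + 120 = 128
Undetermined eligibility = 172 + 244 = 416
Not eligible = 241 + 138 = 379
Num: 356
Base: 387 + 29 + 356 + 128 + 18 + 416 = 1334
REF1 = 356 / 1334 = 0.2669

26.7%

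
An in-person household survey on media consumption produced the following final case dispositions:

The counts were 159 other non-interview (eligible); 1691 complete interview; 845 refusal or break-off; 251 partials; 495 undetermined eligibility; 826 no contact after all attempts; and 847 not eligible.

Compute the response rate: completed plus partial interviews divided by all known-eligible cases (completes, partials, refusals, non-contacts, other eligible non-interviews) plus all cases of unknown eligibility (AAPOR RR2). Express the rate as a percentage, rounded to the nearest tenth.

Top: 1691 + 251 = 1942
Denominator: 1691 + 251 + 845 + 826 + 159 + 495 = 4267
RR2 = 1942 / 4267 = 0.4551

45.5%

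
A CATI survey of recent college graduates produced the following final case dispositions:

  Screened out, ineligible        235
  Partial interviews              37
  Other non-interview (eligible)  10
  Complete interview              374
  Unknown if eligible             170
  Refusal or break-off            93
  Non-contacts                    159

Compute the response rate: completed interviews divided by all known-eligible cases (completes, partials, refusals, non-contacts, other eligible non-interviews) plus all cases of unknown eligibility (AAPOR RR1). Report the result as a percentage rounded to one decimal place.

Numerator: 374
Denominator: 374 + 37 + 93 + 159 + 10 + 170 = 843
RR1 = 374 / 843 = 0.4437

44.4%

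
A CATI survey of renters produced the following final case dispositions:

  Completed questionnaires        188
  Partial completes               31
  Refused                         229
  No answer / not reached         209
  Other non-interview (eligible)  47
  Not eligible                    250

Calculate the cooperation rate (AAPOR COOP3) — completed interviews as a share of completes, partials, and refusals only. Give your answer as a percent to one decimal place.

42.0%

Top = 188
Denom = 188 + 31 + 229 = 448
COOP3 = 188 / 448 = 0.4196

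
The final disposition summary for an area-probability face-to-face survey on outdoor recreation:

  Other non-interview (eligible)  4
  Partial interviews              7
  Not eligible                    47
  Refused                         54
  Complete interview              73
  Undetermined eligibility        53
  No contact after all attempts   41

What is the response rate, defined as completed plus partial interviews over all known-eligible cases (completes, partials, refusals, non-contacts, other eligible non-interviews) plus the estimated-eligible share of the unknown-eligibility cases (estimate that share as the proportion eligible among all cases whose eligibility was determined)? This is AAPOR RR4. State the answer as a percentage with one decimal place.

Numerator → 73 + 7 = 80
Known eligible → 73 + 7 + 54 + 41 + 4 = 179
e = 179 / (179 + 47) = 179 / 226 = 0.7920
e × U → 0.7920 × 53 = 41.98
Denominator → 179 + 41.98 = 220.98
RR4 = 80 / 220.98 = 0.3620

36.2%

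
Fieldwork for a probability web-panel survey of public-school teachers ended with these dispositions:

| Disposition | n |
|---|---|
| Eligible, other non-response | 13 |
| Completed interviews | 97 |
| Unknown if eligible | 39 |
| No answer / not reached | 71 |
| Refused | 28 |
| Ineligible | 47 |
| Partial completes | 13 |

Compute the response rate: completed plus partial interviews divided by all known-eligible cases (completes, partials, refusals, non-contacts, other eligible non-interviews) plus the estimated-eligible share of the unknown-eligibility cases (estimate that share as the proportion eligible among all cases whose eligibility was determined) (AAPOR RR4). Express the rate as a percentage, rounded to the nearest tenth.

43.3%

Num → 97 + 13 = 110
Known eligible → 97 + 13 + 28 + 71 + 13 = 222
e = 222 / (222 + 47) = 222 / 269 = 0.8253
Eligible share of unknowns → 0.8253 × 39 = 32.19
Denominator → 222 + 32.19 = 254.19
RR4 = 110 / 254.19 = 0.4327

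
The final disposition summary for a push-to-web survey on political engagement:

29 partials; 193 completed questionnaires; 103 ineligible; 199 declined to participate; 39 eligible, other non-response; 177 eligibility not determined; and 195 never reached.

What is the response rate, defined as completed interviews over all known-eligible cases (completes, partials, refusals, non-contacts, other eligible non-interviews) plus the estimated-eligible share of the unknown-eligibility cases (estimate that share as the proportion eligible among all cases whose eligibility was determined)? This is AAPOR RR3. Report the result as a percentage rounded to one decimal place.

23.9%

Numerator: 193
Eligible (known): 193 + 29 + 199 + 195 + 39 = 655
e = 655 / (655 + 103) = 655 / 758 = 0.8641
Estimated eligible among unknowns: 0.8641 × 177 = 152.95
Base: 655 + 152.95 = 807.95
RR3 = 193 / 807.95 = 0.2389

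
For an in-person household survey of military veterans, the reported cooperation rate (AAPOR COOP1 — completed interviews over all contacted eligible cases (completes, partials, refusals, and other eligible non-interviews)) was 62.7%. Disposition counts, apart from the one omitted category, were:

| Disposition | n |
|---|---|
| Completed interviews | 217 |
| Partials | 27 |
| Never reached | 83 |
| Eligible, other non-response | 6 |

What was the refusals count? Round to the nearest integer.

96

COOP1 = 217 / D = 0.627
D = 217 / 0.627 = 346.1
Remaining denominator categories sum to 250
refusals = 346.1 − 250 ≈ 96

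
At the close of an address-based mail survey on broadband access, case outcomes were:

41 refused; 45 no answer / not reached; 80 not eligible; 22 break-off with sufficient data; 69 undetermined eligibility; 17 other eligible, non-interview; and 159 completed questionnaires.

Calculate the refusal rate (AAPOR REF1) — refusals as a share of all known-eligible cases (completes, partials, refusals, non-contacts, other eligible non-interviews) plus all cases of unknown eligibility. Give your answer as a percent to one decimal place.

11.6%

Num = 41
Denominator = 159 + 22 + 41 + 45 + 17 + 69 = 353
REF1 = 41 / 353 = 0.1161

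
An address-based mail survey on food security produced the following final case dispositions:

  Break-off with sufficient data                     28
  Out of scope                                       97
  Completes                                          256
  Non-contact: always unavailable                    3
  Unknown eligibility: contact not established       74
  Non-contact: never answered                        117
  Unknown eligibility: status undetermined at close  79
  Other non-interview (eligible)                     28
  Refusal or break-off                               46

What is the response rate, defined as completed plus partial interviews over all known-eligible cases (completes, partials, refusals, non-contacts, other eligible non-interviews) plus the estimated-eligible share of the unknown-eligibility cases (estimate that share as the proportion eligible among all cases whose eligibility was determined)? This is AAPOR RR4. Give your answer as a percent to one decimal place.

46.9%

Non-contacts = 117 + 3 = 120
Unknown if eligible = 74 + 79 = 153
Top = 256 + 28 = 284
Eligible (known) = 256 + 28 + 46 + 120 + 28 = 478
e = 478 / (478 + 97) = 478 / 575 = 0.8313
Eligible share of unknowns = 0.8313 × 153 = 127.19
Denominator = 478 + 127.19 = 605.19
RR4 = 284 / 605.19 = 0.4693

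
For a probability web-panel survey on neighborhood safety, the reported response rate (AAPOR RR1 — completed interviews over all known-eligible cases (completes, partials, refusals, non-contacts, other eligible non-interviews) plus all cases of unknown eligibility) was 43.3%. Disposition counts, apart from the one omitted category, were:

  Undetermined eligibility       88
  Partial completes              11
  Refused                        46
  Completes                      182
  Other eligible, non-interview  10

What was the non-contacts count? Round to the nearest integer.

83

RR1 = 182 / D = 0.433
D = 182 / 0.433 = 420.3
Rest of base = 337
non-contacts = 420.3 − 337 ≈ 83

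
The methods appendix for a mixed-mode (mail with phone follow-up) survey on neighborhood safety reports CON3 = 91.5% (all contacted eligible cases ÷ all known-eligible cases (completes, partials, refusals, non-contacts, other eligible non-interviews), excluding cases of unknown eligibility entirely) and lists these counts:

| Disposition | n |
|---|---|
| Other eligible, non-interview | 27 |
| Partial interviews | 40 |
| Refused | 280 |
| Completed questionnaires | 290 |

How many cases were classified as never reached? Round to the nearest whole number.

Top: 290 + 40 + 280 + 27 = 637
CON3 = 637 / D = 0.915
D = 637 / 0.915 = 696.2
Other denominator terms total 637
never reached = 696.2 − 637 ≈ 59

59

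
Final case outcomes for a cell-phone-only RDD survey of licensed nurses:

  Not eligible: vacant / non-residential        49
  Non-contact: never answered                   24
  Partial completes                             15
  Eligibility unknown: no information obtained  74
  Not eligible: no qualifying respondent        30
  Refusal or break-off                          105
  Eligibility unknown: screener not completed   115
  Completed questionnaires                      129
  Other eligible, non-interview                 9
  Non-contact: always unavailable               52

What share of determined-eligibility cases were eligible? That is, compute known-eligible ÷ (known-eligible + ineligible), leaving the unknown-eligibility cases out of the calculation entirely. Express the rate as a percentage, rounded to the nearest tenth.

No answer / not reached = 24 + 52 = 76
Eligibility not determined = 115 + 74 = 189
Out of scope = 30 + 49 = 79
Eligible (known): 129 + 15 + 105 + 76 + 9 = 334
e = 334 / (334 + 79) = 334 / 413 = 0.8087

80.9%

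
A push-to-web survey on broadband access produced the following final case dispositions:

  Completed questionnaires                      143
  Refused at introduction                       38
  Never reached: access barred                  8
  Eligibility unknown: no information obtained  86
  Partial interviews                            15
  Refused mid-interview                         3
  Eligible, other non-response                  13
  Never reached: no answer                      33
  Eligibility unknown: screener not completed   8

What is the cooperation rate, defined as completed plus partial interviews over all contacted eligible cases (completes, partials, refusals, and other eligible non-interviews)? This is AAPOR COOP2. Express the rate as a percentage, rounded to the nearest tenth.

Declined to participate = 38 + 3 = 41
Never reached = 33 + 8 = 41
Unknown if eligible = 8 + 86 = 94
Numerator = 143 + 15 = 158
Denom = 143 + 15 + 41 + 13 = 212
COOP2 = 158 / 212 = 0.7453

74.5%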